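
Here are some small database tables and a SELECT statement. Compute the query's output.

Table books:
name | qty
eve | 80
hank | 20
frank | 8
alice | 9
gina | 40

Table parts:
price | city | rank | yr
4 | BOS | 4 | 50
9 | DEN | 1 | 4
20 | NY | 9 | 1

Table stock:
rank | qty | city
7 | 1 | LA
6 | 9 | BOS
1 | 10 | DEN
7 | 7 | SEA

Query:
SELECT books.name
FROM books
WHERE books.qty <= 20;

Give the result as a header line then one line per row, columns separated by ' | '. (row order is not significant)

== RESULT ==
books.name
hank
frank
alice

Derivation:
After WHERE (3 rows):
books.name | books.qty
hank | 20
frank | 8
alice | 9
After SELECT (3 rows):
books.name
hank
frank
alice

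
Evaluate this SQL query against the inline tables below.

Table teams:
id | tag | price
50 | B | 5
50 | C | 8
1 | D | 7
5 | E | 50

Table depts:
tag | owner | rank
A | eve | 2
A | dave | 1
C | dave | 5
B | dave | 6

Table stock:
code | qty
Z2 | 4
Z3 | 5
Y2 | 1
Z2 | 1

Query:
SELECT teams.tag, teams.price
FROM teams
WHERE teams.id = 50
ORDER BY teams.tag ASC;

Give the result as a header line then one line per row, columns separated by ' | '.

== RESULT ==
teams.tag | teams.price
B | 5
C | 8

Derivation:
After WHERE (2 rows):
teams.id | teams.tag | teams.price
50 | B | 5
50 | C | 8
After SELECT (2 rows):
teams.tag | teams.price
B | 5
C | 8
After ORDER BY (2 rows):
teams.tag | teams.price
B | 5
C | 8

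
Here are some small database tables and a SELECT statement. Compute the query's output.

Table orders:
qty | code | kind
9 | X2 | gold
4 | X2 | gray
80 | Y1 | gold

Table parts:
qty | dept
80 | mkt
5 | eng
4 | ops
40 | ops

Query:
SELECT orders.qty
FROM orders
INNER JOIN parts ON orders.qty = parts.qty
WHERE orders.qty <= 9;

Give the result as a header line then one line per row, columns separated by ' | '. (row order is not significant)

== RESULT ==
orders.qty
4

Derivation:
After JOIN parts (2 rows):
orders.qty | orders.code | orders.kind | parts.qty | parts.dept
4 | X2 | gray | 4 | ops
80 | Y1 | gold | 80 | mkt
After WHERE (1 rows):
orders.qty | orders.code | orders.kind | parts.qty | parts.dept
4 | X2 | gray | 4 | ops
After SELECT (1 rows):
orders.qty
4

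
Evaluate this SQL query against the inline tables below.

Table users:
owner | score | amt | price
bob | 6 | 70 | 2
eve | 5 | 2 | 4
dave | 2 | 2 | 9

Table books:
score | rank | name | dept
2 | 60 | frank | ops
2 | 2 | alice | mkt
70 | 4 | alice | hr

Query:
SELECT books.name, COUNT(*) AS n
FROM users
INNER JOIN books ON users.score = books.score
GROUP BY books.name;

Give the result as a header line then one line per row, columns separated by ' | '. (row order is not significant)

After JOIN books (2 rows):
users.owner | users.score | users.amt | users.price | books.score | books.rank | books.name | books.dept
dave | 2 | 2 | 9 | 2 | 60 | frank | ops
dave | 2 | 2 | 9 | 2 | 2 | alice | mkt
After GROUP BY (2 rows):
books.name | n
frank | 1
alice | 1

== RESULT ==
books.name | n
frank | 1
alice | 1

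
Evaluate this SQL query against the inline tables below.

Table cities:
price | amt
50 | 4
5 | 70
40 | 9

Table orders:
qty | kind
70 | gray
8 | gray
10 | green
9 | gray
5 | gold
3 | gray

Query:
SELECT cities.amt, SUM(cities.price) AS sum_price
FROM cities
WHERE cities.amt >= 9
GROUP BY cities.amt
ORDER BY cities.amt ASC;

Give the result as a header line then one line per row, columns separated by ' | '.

After WHERE (2 rows):
cities.price | cities.amt
5 | 70
40 | 9
After GROUP BY (2 rows):
cities.amt | sum_price
70 | 5
9 | 40
After ORDER BY (2 rows):
cities.amt | sum_price
9 | 40
70 | 5

== RESULT ==
cities.amt | sum_price
9 | 40
70 | 5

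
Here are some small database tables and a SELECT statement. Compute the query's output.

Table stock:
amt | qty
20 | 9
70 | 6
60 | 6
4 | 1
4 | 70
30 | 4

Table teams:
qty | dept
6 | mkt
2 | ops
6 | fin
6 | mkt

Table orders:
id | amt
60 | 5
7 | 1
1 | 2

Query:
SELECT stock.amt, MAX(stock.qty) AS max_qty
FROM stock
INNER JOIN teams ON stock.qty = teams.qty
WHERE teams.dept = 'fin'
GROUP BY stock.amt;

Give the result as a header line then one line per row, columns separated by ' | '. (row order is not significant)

== RESULT ==
stock.amt | max_qty
70 | 6
60 | 6

Derivation:
After JOIN teams (6 rows):
stock.amt | stock.qty | teams.qty | teams.dept
70 | 6 | 6 | mkt
70 | 6 | 6 | fin
70 | 6 | 6 | mkt
60 | 6 | 6 | mkt
60 | 6 | 6 | fin
60 | 6 | 6 | mkt
After WHERE (2 rows):
stock.amt | stock.qty | teams.qty | teams.dept
70 | 6 | 6 | fin
60 | 6 | 6 | fin
After GROUP BY (2 rows):
stock.amt | max_qty
70 | 6
60 | 6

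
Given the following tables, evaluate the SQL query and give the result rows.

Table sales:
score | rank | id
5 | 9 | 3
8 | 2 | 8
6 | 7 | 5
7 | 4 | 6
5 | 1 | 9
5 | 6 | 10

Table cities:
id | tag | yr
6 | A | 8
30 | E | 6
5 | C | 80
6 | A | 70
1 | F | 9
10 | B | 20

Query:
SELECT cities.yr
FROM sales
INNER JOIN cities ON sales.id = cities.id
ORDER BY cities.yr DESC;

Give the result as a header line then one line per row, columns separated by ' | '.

After JOIN cities (4 rows):
sales.score | sales.rank | sales.id | cities.id | cities.tag | cities.yr
6 | 7 | 5 | 5 | C | 80
7 | 4 | 6 | 6 | A | 8
7 | 4 | 6 | 6 | A | 70
5 | 6 | 10 | 10 | B | 20
After SELECT (4 rows):
cities.yr
80
8
70
20
After ORDER BY (4 rows):
cities.yr
80
70
20
8

== RESULT ==
cities.yr
80
70
20
8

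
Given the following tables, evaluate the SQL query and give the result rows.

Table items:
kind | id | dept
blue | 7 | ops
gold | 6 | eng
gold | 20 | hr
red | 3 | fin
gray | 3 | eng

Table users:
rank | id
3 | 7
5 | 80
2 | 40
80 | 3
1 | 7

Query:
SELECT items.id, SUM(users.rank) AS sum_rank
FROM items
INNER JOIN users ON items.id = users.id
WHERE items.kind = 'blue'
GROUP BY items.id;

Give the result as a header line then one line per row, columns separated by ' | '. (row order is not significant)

== RESULT ==
items.id | sum_rank
7 | 4

Derivation:
After JOIN users (4 rows):
items.kind | items.id | items.dept | users.rank | users.id
blue | 7 | ops | 3 | 7
blue | 7 | ops | 1 | 7
red | 3 | fin | 80 | 3
gray | 3 | eng | 80 | 3
After WHERE (2 rows):
items.kind | items.id | items.dept | users.rank | users.id
blue | 7 | ops | 3 | 7
blue | 7 | ops | 1 | 7
After GROUP BY (1 rows):
items.id | sum_rank
7 | 4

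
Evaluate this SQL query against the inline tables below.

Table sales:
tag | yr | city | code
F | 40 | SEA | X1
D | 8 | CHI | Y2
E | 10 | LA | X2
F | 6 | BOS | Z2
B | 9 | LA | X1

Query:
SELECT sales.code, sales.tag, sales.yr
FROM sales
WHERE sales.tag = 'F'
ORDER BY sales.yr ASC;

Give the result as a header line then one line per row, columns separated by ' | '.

== RESULT ==
sales.code | sales.tag | sales.yr
Z2 | F | 6
X1 | F | 40

Derivation:
After WHERE (2 rows):
sales.tag | sales.yr | sales.city | sales.code
F | 40 | SEA | X1
F | 6 | BOS | Z2
After SELECT (2 rows):
sales.code | sales.tag | sales.yr
X1 | F | 40
Z2 | F | 6
After ORDER BY (2 rows):
sales.code | sales.tag | sales.yr
Z2 | F | 6
X1 | F | 40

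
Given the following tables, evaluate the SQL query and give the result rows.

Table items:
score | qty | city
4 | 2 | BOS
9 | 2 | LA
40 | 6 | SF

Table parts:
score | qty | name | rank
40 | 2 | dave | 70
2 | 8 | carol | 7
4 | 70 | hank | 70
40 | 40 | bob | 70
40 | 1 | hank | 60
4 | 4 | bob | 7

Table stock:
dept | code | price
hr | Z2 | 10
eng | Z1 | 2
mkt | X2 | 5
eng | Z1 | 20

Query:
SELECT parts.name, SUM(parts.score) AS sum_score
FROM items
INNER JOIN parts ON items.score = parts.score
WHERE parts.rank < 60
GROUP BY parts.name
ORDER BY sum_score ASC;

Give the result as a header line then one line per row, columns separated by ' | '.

== RESULT ==
parts.name | sum_score
bob | 4

Derivation:
After JOIN parts (5 rows):
items.score | items.qty | items.city | parts.score | parts.qty | parts.name | parts.rank
4 | 2 | BOS | 4 | 70 | hank | 70
4 | 2 | BOS | 4 | 4 | bob | 7
40 | 6 | SF | 40 | 2 | dave | 70
40 | 6 | SF | 40 | 40 | bob | 70
40 | 6 | SF | 40 | 1 | hank | 60
After WHERE (1 rows):
items.score | items.qty | items.city | parts.score | parts.qty | parts.name | parts.rank
4 | 2 | BOS | 4 | 4 | bob | 7
After GROUP BY (1 rows):
parts.name | sum_score
bob | 4
After ORDER BY (1 rows):
parts.name | sum_score
bob | 4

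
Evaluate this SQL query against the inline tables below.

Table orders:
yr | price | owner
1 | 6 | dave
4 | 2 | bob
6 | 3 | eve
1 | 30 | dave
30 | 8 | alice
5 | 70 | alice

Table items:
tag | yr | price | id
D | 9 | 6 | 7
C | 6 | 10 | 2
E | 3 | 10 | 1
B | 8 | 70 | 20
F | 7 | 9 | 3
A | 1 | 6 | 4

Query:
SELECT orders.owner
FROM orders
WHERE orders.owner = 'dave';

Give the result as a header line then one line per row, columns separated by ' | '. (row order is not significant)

== RESULT ==
orders.owner
dave
dave

Derivation:
After WHERE (2 rows):
orders.yr | orders.price | orders.owner
1 | 6 | dave
1 | 30 | dave
After SELECT (2 rows):
orders.owner
dave
dave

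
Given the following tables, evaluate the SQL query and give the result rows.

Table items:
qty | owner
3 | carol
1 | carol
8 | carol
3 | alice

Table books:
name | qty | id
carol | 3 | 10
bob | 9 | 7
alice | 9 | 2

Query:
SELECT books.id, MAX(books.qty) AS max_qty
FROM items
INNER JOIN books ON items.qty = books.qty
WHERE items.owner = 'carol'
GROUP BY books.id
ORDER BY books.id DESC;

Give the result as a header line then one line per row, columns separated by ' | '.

After JOIN books (2 rows):
items.qty | items.owner | books.name | books.qty | books.id
3 | carol | carol | 3 | 10
3 | alice | carol | 3 | 10
After WHERE (1 rows):
items.qty | items.owner | books.name | books.qty | books.id
3 | carol | carol | 3 | 10
After GROUP BY (1 rows):
books.id | max_qty
10 | 3
After ORDER BY (1 rows):
books.id | max_qty
10 | 3

== RESULT ==
books.id | max_qty
10 | 3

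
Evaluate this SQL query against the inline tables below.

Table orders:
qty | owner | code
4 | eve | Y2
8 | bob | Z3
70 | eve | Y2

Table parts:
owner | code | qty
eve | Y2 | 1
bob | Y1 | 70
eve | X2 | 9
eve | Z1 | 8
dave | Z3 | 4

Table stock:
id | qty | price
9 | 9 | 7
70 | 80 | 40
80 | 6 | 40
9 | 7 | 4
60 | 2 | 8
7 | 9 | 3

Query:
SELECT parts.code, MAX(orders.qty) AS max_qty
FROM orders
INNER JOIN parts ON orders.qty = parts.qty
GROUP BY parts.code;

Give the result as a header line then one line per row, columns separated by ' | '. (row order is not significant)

== RESULT ==
parts.code | max_qty
Z3 | 4
Z1 | 8
Y1 | 70

Derivation:
After JOIN parts (3 rows):
orders.qty | orders.owner | orders.code | parts.owner | parts.code | parts.qty
4 | eve | Y2 | dave | Z3 | 4
8 | bob | Z3 | eve | Z1 | 8
70 | eve | Y2 | bob | Y1 | 70
After GROUP BY (3 rows):
parts.code | max_qty
Z3 | 4
Z1 | 8
Y1 | 70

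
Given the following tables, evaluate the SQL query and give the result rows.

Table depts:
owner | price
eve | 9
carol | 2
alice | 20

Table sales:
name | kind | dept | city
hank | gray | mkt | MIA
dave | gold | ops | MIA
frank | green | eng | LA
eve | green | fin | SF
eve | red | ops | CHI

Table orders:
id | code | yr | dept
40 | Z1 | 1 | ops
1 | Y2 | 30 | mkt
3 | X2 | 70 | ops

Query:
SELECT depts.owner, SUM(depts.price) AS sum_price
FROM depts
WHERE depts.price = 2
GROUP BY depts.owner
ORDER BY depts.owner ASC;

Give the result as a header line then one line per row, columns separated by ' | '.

== RESULT ==
depts.owner | sum_price
carol | 2

Derivation:
After WHERE (1 rows):
depts.owner | depts.price
carol | 2
After GROUP BY (1 rows):
depts.owner | sum_price
carol | 2
After ORDER BY (1 rows):
depts.owner | sum_price
carol | 2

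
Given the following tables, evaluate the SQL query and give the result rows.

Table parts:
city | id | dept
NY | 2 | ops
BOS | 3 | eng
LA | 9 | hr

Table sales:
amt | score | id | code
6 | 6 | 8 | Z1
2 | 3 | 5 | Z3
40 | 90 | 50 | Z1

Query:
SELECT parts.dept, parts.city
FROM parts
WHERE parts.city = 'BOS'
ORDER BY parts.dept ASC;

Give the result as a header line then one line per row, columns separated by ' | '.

After WHERE (1 rows):
parts.city | parts.id | parts.dept
BOS | 3 | eng
After SELECT (1 rows):
parts.dept | parts.city
eng | BOS
After ORDER BY (1 rows):
parts.dept | parts.city
eng | BOS

== RESULT ==
parts.dept | parts.city
eng | BOS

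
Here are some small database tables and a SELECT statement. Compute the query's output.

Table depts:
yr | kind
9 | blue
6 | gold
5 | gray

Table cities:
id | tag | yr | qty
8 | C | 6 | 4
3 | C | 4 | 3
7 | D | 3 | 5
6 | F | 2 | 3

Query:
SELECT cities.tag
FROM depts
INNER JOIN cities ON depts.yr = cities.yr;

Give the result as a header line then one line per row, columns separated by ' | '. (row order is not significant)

== RESULT ==
cities.tag
C

Derivation:
After JOIN cities (1 rows):
depts.yr | depts.kind | cities.id | cities.tag | cities.yr | cities.qty
6 | gold | 8 | C | 6 | 4
After SELECT (1 rows):
cities.tag
C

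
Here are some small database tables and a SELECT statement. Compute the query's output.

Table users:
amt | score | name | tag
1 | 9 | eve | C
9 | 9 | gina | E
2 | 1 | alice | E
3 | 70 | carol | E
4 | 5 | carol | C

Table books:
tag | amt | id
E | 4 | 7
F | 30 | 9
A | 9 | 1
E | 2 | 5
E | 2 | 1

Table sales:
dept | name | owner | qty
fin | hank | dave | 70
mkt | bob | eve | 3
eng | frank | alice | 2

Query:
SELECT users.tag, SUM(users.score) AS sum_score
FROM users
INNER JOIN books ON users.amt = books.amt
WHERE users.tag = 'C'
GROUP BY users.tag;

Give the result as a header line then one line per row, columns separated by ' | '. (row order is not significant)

After JOIN books (4 rows):
users.amt | users.score | users.name | users.tag | books.tag | books.amt | books.id
9 | 9 | gina | E | A | 9 | 1
2 | 1 | alice | E | E | 2 | 5
2 | 1 | alice | E | E | 2 | 1
4 | 5 | carol | C | E | 4 | 7
After WHERE (1 rows):
users.amt | users.score | users.name | users.tag | books.tag | books.amt | books.id
4 | 5 | carol | C | E | 4 | 7
After GROUP BY (1 rows):
users.tag | sum_score
C | 5

== RESULT ==
users.tag | sum_score
C | 5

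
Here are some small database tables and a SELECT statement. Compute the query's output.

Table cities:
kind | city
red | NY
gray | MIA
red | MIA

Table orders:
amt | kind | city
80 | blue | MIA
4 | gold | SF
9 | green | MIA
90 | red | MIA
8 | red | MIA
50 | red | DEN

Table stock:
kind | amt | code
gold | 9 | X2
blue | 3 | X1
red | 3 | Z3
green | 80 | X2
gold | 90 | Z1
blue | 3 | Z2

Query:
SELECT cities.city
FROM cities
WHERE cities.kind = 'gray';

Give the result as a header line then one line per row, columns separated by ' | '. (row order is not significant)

== RESULT ==
cities.city
MIA

Derivation:
After WHERE (1 rows):
cities.kind | cities.city
gray | MIA
After SELECT (1 rows):
cities.city
MIA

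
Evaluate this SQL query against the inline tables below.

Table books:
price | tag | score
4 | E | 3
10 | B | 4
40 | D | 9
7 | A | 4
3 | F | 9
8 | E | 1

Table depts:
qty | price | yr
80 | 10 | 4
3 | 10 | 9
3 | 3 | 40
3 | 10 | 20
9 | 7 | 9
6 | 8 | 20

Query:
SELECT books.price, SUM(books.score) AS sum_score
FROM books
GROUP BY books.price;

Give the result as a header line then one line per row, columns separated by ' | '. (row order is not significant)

After GROUP BY (6 rows):
books.price | sum_score
4 | 3
10 | 4
40 | 9
7 | 4
3 | 9
8 | 1

== RESULT ==
books.price | sum_score
4 | 3
10 | 4
40 | 9
7 | 4
3 | 9
8 | 1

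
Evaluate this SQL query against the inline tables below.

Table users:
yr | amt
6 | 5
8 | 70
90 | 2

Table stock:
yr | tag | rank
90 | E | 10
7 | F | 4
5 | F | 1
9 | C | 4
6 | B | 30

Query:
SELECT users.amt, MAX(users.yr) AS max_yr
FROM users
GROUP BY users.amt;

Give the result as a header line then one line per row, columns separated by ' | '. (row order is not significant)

After GROUP BY (3 rows):
users.amt | max_yr
5 | 6
70 | 8
2 | 90

== RESULT ==
users.amt | max_yr
5 | 6
70 | 8
2 | 90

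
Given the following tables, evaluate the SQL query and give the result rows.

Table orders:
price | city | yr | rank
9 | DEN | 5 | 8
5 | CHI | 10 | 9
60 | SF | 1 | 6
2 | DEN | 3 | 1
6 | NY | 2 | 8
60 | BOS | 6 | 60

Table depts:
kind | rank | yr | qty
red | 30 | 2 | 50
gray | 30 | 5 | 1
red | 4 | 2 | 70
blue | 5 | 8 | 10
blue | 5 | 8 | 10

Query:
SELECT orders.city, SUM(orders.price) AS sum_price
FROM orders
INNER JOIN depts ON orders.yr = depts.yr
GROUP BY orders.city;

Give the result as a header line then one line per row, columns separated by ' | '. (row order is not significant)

== RESULT ==
orders.city | sum_price
DEN | 9
NY | 12

Derivation:
After JOIN depts (3 rows):
orders.price | orders.city | orders.yr | orders.rank | depts.kind | depts.rank | depts.yr | depts.qty
9 | DEN | 5 | 8 | gray | 30 | 5 | 1
6 | NY | 2 | 8 | red | 30 | 2 | 50
6 | NY | 2 | 8 | red | 4 | 2 | 70
After GROUP BY (2 rows):
orders.city | sum_price
DEN | 9
NY | 12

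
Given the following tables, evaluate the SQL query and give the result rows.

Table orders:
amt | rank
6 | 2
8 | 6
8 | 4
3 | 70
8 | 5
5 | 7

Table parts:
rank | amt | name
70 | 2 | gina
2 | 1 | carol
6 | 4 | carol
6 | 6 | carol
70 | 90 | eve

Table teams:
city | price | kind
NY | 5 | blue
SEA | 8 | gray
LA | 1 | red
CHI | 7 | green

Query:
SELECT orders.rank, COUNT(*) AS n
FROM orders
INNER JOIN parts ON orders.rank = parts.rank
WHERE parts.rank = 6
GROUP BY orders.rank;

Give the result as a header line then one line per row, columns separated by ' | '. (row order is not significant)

== RESULT ==
orders.rank | n
6 | 2

Derivation:
After JOIN parts (5 rows):
orders.amt | orders.rank | parts.rank | parts.amt | parts.name
6 | 2 | 2 | 1 | carol
8 | 6 | 6 | 4 | carol
8 | 6 | 6 | 6 | carol
3 | 70 | 70 | 2 | gina
3 | 70 | 70 | 90 | eve
After WHERE (2 rows):
orders.amt | orders.rank | parts.rank | parts.amt | parts.name
8 | 6 | 6 | 4 | carol
8 | 6 | 6 | 6 | carol
After GROUP BY (1 rows):
orders.rank | n
6 | 2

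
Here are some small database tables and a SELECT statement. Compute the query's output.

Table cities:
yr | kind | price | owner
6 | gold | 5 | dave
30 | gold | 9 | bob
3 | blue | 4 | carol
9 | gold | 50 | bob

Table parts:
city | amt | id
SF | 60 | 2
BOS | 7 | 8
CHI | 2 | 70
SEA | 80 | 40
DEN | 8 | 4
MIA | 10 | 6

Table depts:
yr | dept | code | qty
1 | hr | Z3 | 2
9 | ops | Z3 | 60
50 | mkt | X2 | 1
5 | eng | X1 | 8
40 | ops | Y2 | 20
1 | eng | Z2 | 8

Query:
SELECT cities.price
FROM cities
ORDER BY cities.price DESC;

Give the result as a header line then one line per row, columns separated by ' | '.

== RESULT ==
cities.price
50
9
5
4

Derivation:
After SELECT (4 rows):
cities.price
5
9
4
50
After ORDER BY (4 rows):
cities.price
50
9
5
4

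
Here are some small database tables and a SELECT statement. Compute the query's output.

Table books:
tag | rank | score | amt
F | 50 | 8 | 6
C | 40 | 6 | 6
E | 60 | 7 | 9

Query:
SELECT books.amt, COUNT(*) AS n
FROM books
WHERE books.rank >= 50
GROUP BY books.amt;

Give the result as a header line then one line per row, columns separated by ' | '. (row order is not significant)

After WHERE (2 rows):
books.tag | books.rank | books.score | books.amt
F | 50 | 8 | 6
E | 60 | 7 | 9
After GROUP BY (2 rows):
books.amt | n
6 | 1
9 | 1

== RESULT ==
books.amt | n
6 | 1
9 | 1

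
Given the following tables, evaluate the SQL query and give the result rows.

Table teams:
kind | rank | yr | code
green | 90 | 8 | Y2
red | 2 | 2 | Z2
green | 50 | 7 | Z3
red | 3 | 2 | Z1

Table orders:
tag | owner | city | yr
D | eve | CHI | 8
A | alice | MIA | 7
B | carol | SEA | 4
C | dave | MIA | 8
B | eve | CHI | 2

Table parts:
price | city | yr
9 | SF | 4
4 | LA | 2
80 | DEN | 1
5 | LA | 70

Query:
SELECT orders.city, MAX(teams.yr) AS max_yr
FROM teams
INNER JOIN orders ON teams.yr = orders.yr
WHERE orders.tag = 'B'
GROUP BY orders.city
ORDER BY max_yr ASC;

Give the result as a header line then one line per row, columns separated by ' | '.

After JOIN orders (5 rows):
teams.kind | teams.rank | teams.yr | teams.code | orders.tag | orders.owner | orders.city | orders.yr
green | 90 | 8 | Y2 | D | eve | CHI | 8
green | 90 | 8 | Y2 | C | dave | MIA | 8
red | 2 | 2 | Z2 | B | eve | CHI | 2
green | 50 | 7 | Z3 | A | alice | MIA | 7
red | 3 | 2 | Z1 | B | eve | CHI | 2
After WHERE (2 rows):
teams.kind | teams.rank | teams.yr | teams.code | orders.tag | orders.owner | orders.city | orders.yr
red | 2 | 2 | Z2 | B | eve | CHI | 2
red | 3 | 2 | Z1 | B | eve | CHI | 2
After GROUP BY (1 rows):
orders.city | max_yr
CHI | 2
After ORDER BY (1 rows):
orders.city | max_yr
CHI | 2

== RESULT ==
orders.city | max_yr
CHI | 2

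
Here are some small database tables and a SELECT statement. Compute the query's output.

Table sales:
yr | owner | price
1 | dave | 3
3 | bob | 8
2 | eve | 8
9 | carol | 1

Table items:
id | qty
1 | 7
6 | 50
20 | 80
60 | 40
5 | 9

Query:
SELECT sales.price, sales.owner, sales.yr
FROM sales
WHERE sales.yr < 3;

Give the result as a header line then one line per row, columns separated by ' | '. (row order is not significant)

After WHERE (2 rows):
sales.yr | sales.owner | sales.price
1 | dave | 3
2 | eve | 8
After SELECT (2 rows):
sales.price | sales.owner | sales.yr
3 | dave | 1
8 | eve | 2

== RESULT ==
sales.price | sales.owner | sales.yr
3 | dave | 1
8 | eve | 2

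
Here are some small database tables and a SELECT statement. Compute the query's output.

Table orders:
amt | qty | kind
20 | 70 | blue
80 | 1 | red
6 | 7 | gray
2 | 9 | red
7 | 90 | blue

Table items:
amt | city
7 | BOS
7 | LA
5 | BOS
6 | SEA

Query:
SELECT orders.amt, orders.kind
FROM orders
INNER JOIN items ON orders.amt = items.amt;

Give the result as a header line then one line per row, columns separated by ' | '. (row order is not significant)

After JOIN items (3 rows):
orders.amt | orders.qty | orders.kind | items.amt | items.city
6 | 7 | gray | 6 | SEA
7 | 90 | blue | 7 | BOS
7 | 90 | blue | 7 | LA
After SELECT (3 rows):
orders.amt | orders.kind
6 | gray
7 | blue
7 | blue

== RESULT ==
orders.amt | orders.kind
6 | gray
7 | blue
7 | blue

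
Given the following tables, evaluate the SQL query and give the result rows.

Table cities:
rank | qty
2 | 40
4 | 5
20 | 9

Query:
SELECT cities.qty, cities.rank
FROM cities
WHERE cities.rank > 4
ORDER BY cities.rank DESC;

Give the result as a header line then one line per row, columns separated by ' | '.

== RESULT ==
cities.qty | cities.rank
9 | 20

Derivation:
After WHERE (1 rows):
cities.rank | cities.qty
20 | 9
After SELECT (1 rows):
cities.qty | cities.rank
9 | 20
After ORDER BY (1 rows):
cities.qty | cities.rank
9 | 20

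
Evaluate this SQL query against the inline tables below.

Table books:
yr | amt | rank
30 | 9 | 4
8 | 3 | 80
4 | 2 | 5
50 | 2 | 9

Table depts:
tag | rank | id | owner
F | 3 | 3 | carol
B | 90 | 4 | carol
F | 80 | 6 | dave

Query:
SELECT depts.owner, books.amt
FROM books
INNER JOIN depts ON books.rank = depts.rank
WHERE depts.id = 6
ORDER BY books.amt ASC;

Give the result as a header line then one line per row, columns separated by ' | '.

After JOIN depts (1 rows):
books.yr | books.amt | books.rank | depts.tag | depts.rank | depts.id | depts.owner
8 | 3 | 80 | F | 80 | 6 | dave
After WHERE (1 rows):
books.yr | books.amt | books.rank | depts.tag | depts.rank | depts.id | depts.owner
8 | 3 | 80 | F | 80 | 6 | dave
After SELECT (1 rows):
depts.owner | books.amt
dave | 3
After ORDER BY (1 rows):
depts.owner | books.amt
dave | 3

== RESULT ==
depts.owner | books.amt
dave | 3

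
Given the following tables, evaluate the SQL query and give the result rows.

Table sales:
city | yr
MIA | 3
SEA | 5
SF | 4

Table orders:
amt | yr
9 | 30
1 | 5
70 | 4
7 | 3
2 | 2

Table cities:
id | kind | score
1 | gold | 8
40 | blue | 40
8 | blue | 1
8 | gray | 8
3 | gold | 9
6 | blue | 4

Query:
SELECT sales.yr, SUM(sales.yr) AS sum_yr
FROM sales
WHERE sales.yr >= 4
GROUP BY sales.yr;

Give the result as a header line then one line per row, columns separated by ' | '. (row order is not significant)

After WHERE (2 rows):
sales.city | sales.yr
SEA | 5
SF | 4
After GROUP BY (2 rows):
sales.yr | sum_yr
5 | 5
4 | 4

== RESULT ==
sales.yr | sum_yr
5 | 5
4 | 4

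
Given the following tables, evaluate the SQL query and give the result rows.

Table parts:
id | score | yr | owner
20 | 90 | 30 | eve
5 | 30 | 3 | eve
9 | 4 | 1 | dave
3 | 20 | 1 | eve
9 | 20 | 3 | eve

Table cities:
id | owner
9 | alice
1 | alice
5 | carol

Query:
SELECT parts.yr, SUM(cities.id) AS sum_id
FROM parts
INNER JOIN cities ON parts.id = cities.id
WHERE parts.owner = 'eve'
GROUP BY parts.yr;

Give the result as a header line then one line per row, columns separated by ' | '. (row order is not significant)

== RESULT ==
parts.yr | sum_id
3 | 14

Derivation:
After JOIN cities (3 rows):
parts.id | parts.score | parts.yr | parts.owner | cities.id | cities.owner
5 | 30 | 3 | eve | 5 | carol
9 | 4 | 1 | dave | 9 | alice
9 | 20 | 3 | eve | 9 | alice
After WHERE (2 rows):
parts.id | parts.score | parts.yr | parts.owner | cities.id | cities.owner
5 | 30 | 3 | eve | 5 | carol
9 | 20 | 3 | eve | 9 | alice
After GROUP BY (1 rows):
parts.yr | sum_id
3 | 14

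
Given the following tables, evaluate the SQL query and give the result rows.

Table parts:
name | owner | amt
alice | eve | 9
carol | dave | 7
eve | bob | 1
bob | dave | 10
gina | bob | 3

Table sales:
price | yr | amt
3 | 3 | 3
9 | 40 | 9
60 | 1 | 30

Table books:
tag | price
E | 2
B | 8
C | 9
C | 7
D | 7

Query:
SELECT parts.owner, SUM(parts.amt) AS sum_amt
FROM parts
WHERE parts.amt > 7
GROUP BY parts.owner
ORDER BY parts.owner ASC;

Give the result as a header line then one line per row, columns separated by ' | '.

After WHERE (2 rows):
parts.name | parts.owner | parts.amt
alice | eve | 9
bob | dave | 10
After GROUP BY (2 rows):
parts.owner | sum_amt
eve | 9
dave | 10
After ORDER BY (2 rows):
parts.owner | sum_amt
dave | 10
eve | 9

== RESULT ==
parts.owner | sum_amt
dave | 10
eve | 9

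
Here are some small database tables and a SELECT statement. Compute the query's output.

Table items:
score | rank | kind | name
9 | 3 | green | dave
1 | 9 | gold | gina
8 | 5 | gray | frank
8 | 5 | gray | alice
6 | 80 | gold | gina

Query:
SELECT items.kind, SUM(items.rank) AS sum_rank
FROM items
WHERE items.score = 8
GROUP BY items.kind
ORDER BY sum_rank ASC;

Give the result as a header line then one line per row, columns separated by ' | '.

After WHERE (2 rows):
items.score | items.rank | items.kind | items.name
8 | 5 | gray | frank
8 | 5 | gray | alice
After GROUP BY (1 rows):
items.kind | sum_rank
gray | 10
After ORDER BY (1 rows):
items.kind | sum_rank
gray | 10

== RESULT ==
items.kind | sum_rank
gray | 10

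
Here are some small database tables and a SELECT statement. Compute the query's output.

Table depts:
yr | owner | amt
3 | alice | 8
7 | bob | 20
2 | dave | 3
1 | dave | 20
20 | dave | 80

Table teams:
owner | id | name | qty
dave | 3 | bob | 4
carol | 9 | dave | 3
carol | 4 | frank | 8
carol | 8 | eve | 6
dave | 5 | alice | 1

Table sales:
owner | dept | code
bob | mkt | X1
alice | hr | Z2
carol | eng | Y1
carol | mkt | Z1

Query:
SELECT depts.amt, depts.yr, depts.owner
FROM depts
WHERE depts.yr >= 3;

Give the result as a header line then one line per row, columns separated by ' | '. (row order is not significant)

== RESULT ==
depts.amt | depts.yr | depts.owner
8 | 3 | alice
20 | 7 | bob
80 | 20 | dave

Derivation:
After WHERE (3 rows):
depts.yr | depts.owner | depts.amt
3 | alice | 8
7 | bob | 20
20 | dave | 80
After SELECT (3 rows):
depts.amt | depts.yr | depts.owner
8 | 3 | alice
20 | 7 | bob
80 | 20 | dave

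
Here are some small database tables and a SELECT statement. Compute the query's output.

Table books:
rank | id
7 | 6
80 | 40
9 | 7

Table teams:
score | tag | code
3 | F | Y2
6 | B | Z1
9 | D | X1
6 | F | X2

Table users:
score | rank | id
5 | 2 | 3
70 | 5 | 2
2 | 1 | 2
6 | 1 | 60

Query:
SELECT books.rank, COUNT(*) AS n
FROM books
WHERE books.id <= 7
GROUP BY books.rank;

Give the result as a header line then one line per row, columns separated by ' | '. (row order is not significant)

== RESULT ==
books.rank | n
7 | 1
9 | 1

Derivation:
After WHERE (2 rows):
books.rank | books.id
7 | 6
9 | 7
After GROUP BY (2 rows):
books.rank | n
7 | 1
9 | 1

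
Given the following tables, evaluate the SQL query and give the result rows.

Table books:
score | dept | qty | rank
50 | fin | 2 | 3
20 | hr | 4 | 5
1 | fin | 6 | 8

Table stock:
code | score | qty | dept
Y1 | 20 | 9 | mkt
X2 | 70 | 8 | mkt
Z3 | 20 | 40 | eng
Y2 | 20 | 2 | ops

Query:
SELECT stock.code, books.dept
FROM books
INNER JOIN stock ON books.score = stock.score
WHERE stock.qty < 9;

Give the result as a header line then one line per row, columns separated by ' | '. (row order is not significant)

== RESULT ==
stock.code | books.dept
Y2 | hr

Derivation:
After JOIN stock (3 rows):
books.score | books.dept | books.qty | books.rank | stock.code | stock.score | stock.qty | stock.dept
20 | hr | 4 | 5 | Y1 | 20 | 9 | mkt
20 | hr | 4 | 5 | Z3 | 20 | 40 | eng
20 | hr | 4 | 5 | Y2 | 20 | 2 | ops
After WHERE (1 rows):
books.score | books.dept | books.qty | books.rank | stock.code | stock.score | stock.qty | stock.dept
20 | hr | 4 | 5 | Y2 | 20 | 2 | ops
After SELECT (1 rows):
stock.code | books.dept
Y2 | hr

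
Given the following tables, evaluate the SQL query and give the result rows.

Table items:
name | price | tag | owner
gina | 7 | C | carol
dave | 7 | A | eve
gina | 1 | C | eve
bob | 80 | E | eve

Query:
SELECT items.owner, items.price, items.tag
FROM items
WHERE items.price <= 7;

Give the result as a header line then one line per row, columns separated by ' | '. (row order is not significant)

== RESULT ==
items.owner | items.price | items.tag
carol | 7 | C
eve | 7 | A
eve | 1 | C

Derivation:
After WHERE (3 rows):
items.name | items.price | items.tag | items.owner
gina | 7 | C | carol
dave | 7 | A | eve
gina | 1 | C | eve
After SELECT (3 rows):
items.owner | items.price | items.tag
carol | 7 | C
eve | 7 | A
eve | 1 | C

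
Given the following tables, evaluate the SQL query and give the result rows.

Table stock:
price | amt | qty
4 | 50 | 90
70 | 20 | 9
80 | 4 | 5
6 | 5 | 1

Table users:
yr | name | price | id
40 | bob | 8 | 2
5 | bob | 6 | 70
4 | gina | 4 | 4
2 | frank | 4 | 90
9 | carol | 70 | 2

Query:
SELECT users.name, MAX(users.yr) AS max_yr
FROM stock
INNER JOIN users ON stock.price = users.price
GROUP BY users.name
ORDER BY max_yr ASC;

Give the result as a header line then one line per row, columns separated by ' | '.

After JOIN users (4 rows):
stock.price | stock.amt | stock.qty | users.yr | users.name | users.price | users.id
4 | 50 | 90 | 4 | gina | 4 | 4
4 | 50 | 90 | 2 | frank | 4 | 90
70 | 20 | 9 | 9 | carol | 70 | 2
6 | 5 | 1 | 5 | bob | 6 | 70
After GROUP BY (4 rows):
users.name | max_yr
gina | 4
frank | 2
carol | 9
bob | 5
After ORDER BY (4 rows):
users.name | max_yr
frank | 2
gina | 4
bob | 5
carol | 9

== RESULT ==
users.name | max_yr
frank | 2
gina | 4
bob | 5
carol | 9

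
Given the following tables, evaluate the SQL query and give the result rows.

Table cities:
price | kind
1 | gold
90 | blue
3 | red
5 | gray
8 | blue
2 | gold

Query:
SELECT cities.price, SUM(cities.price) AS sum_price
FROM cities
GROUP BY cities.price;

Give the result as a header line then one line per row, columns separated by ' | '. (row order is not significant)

After GROUP BY (6 rows):
cities.price | sum_price
1 | 1
90 | 90
3 | 3
5 | 5
8 | 8
2 | 2

== RESULT ==
cities.price | sum_price
1 | 1
90 | 90
3 | 3
5 | 5
8 | 8
2 | 2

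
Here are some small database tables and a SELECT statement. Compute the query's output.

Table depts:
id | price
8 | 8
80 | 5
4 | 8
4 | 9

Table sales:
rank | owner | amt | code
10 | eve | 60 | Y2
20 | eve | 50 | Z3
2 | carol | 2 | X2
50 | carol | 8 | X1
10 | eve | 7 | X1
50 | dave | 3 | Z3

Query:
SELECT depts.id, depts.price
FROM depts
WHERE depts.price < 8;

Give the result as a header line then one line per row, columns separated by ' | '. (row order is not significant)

After WHERE (1 rows):
depts.id | depts.price
80 | 5
After SELECT (1 rows):
depts.id | depts.price
80 | 5

== RESULT ==
depts.id | depts.price
80 | 5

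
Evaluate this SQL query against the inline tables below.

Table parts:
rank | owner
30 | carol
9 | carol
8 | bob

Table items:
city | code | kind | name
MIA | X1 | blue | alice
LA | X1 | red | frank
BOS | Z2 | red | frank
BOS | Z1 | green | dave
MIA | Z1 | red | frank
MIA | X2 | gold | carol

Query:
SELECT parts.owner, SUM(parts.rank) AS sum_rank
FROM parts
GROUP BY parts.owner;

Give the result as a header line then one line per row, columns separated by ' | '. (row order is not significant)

After GROUP BY (2 rows):
parts.owner | sum_rank
carol | 39
bob | 8

== RESULT ==
parts.owner | sum_rank
carol | 39
bob | 8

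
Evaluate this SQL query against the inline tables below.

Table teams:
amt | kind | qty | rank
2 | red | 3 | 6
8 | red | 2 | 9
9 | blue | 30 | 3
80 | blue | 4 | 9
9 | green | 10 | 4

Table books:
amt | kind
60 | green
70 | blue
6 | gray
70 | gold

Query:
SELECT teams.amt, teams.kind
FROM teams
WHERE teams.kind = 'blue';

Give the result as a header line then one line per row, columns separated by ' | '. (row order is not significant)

== RESULT ==
teams.amt | teams.kind
9 | blue
80 | blue

Derivation:
After WHERE (2 rows):
teams.amt | teams.kind | teams.qty | teams.rank
9 | blue | 30 | 3
80 | blue | 4 | 9
After SELECT (2 rows):
teams.amt | teams.kind
9 | blue
80 | blue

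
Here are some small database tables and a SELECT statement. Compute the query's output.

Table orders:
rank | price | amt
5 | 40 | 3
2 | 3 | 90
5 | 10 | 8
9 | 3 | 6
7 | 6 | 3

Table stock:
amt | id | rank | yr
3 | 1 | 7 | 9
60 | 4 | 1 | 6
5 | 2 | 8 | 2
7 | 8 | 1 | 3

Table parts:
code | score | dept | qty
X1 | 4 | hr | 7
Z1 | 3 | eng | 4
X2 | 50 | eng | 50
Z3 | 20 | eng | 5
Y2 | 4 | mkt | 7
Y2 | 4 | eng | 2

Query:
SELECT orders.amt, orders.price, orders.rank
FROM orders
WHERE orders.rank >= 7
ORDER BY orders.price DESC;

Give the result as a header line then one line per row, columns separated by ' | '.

== RESULT ==
orders.amt | orders.price | orders.rank
3 | 6 | 7
6 | 3 | 9

Derivation:
After WHERE (2 rows):
orders.rank | orders.price | orders.amt
9 | 3 | 6
7 | 6 | 3
After SELECT (2 rows):
orders.amt | orders.price | orders.rank
6 | 3 | 9
3 | 6 | 7
After ORDER BY (2 rows):
orders.amt | orders.price | orders.rank
3 | 6 | 7
6 | 3 | 9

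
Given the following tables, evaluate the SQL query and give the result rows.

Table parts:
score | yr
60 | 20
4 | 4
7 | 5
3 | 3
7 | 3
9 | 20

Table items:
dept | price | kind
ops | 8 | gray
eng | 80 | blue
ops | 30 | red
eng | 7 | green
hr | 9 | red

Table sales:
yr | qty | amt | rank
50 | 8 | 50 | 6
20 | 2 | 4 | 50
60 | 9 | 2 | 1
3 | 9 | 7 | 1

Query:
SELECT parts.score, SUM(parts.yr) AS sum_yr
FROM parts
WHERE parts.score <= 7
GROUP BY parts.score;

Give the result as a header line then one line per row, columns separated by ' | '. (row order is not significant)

After WHERE (4 rows):
parts.score | parts.yr
4 | 4
7 | 5
3 | 3
7 | 3
After GROUP BY (3 rows):
parts.score | sum_yr
4 | 4
7 | 8
3 | 3

== RESULT ==
parts.score | sum_yr
4 | 4
7 | 8
3 | 3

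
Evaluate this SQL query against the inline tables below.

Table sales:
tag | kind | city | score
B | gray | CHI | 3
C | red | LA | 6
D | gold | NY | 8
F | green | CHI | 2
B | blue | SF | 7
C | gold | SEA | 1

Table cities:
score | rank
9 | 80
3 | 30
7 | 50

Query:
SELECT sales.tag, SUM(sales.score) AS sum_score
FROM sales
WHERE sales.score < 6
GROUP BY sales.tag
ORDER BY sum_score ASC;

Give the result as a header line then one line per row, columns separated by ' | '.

== RESULT ==
sales.tag | sum_score
C | 1
F | 2
B | 3

Derivation:
After WHERE (3 rows):
sales.tag | sales.kind | sales.city | sales.score
B | gray | CHI | 3
F | green | CHI | 2
C | gold | SEA | 1
After GROUP BY (3 rows):
sales.tag | sum_score
B | 3
F | 2
C | 1
After ORDER BY (3 rows):
sales.tag | sum_score
C | 1
F | 2
B | 3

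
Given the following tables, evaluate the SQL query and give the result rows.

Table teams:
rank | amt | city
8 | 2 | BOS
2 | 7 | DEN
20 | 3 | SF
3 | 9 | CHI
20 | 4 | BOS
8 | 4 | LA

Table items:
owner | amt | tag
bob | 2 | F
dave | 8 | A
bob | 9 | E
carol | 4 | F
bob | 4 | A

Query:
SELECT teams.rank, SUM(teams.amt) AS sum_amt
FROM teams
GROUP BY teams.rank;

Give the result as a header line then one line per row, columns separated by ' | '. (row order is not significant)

== RESULT ==
teams.rank | sum_amt
8 | 6
2 | 7
20 | 7
3 | 9

Derivation:
After GROUP BY (4 rows):
teams.rank | sum_amt
8 | 6
2 | 7
20 | 7
3 | 9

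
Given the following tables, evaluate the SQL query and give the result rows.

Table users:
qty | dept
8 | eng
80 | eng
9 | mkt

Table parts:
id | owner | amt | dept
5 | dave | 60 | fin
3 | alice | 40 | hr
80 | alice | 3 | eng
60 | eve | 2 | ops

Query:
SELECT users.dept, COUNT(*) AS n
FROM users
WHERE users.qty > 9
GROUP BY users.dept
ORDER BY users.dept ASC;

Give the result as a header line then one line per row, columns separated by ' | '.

== RESULT ==
users.dept | n
eng | 1

Derivation:
After WHERE (1 rows):
users.qty | users.dept
80 | eng
After GROUP BY (1 rows):
users.dept | n
eng | 1
After ORDER BY (1 rows):
users.dept | n
eng | 1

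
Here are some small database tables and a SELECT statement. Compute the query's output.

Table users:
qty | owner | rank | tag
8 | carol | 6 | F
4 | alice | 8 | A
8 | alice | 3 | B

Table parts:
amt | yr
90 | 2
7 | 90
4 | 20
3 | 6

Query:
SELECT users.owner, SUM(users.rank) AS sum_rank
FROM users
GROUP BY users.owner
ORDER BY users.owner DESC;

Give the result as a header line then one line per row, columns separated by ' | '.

After GROUP BY (2 rows):
users.owner | sum_rank
carol | 6
alice | 11
After ORDER BY (2 rows):
users.owner | sum_rank
carol | 6
alice | 11

== RESULT ==
users.owner | sum_rank
carol | 6
alice | 11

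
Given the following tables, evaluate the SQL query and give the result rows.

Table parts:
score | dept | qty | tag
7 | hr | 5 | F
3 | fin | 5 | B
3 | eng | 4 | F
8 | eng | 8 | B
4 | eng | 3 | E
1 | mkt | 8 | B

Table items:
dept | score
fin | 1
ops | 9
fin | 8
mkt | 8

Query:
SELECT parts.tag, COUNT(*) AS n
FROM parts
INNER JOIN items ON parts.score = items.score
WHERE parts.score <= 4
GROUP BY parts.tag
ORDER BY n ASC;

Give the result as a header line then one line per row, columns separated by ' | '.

After JOIN items (3 rows):
parts.score | parts.dept | parts.qty | parts.tag | items.dept | items.score
8 | eng | 8 | B | fin | 8
8 | eng | 8 | B | mkt | 8
1 | mkt | 8 | B | fin | 1
After WHERE (1 rows):
parts.score | parts.dept | parts.qty | parts.tag | items.dept | items.score
1 | mkt | 8 | B | fin | 1
After GROUP BY (1 rows):
parts.tag | n
B | 1
After ORDER BY (1 rows):
parts.tag | n
B | 1

== RESULT ==
parts.tag | n
B | 1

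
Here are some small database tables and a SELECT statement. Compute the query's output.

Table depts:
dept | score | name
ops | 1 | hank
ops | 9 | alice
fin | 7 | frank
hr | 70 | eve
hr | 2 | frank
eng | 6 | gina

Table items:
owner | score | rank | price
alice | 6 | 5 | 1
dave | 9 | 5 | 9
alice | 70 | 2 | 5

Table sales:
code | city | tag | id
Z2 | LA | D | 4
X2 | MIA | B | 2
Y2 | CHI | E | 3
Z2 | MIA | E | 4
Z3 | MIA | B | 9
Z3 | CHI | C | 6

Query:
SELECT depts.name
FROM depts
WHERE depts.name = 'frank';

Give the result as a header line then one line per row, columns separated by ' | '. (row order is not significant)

After WHERE (2 rows):
depts.dept | depts.score | depts.name
fin | 7 | frank
hr | 2 | frank
After SELECT (2 rows):
depts.name
frank
frank

== RESULT ==
depts.name
frank
frank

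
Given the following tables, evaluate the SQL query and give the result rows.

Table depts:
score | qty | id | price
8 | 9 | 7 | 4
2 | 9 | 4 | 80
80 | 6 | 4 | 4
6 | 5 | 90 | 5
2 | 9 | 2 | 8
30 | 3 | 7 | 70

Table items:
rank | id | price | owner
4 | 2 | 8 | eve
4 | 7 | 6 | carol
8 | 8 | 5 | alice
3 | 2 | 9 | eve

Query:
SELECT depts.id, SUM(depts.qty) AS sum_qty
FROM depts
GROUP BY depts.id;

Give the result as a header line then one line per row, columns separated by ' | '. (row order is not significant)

After GROUP BY (4 rows):
depts.id | sum_qty
7 | 12
4 | 15
90 | 5
2 | 9

== RESULT ==
depts.id | sum_qty
7 | 12
4 | 15
90 | 5
2 | 9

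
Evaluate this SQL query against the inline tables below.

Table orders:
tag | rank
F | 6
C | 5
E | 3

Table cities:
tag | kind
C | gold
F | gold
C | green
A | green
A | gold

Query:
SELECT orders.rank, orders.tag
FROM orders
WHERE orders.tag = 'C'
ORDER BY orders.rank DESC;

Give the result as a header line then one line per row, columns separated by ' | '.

== RESULT ==
orders.rank | orders.tag
5 | C

Derivation:
After WHERE (1 rows):
orders.tag | orders.rank
C | 5
After SELECT (1 rows):
orders.rank | orders.tag
5 | C
After ORDER BY (1 rows):
orders.rank | orders.tag
5 | C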